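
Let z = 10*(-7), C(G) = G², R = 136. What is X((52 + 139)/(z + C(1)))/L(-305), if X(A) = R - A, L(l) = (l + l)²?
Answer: 383/1026996 ≈ 0.00037293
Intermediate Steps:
z = -70
L(l) = 4*l² (L(l) = (2*l)² = 4*l²)
X(A) = 136 - A
X((52 + 139)/(z + C(1)))/L(-305) = (136 - (52 + 139)/(-70 + 1²))/((4*(-305)²)) = (136 - 191/(-70 + 1))/((4*93025)) = (136 - 191/(-69))/372100 = (136 - 191*(-1)/69)*(1/372100) = (136 - 1*(-191/69))*(1/372100) = (136 + 191/69)*(1/372100) = (9575/69)*(1/372100) = 383/1026996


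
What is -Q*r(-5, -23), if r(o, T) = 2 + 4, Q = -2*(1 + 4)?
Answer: 60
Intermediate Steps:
Q = -10 (Q = -2*5 = -10)
r(o, T) = 6
-Q*r(-5, -23) = -(-10)*6 = -1*(-60) = 60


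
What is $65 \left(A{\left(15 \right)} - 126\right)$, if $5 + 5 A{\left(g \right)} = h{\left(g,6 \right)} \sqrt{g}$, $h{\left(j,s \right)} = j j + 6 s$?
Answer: $-8255 + 3393 \sqrt{15} \approx 4886.0$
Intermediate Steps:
$h{\left(j,s \right)} = j^{2} + 6 s$
$A{\left(g \right)} = -1 + \frac{\sqrt{g} \left(36 + g^{2}\right)}{5}$ ($A{\left(g \right)} = -1 + \frac{\left(g^{2} + 6 \cdot 6\right) \sqrt{g}}{5} = -1 + \frac{\left(g^{2} + 36\right) \sqrt{g}}{5} = -1 + \frac{\left(36 + g^{2}\right) \sqrt{g}}{5} = -1 + \frac{\sqrt{g} \left(36 + g^{2}\right)}{5}$)
$65 \left(A{\left(15 \right)} - 126\right) = 65 \left(\left(-1 + \frac{\sqrt{15} \left(36 + 15^{2}\right)}{5}\right) - 126\right) = 65 \left(\left(-1 + \frac{\sqrt{15} \left(36 + 225\right)}{5}\right) - 126\right) = 65 \left(\left(-1 + \frac{1}{5} \sqrt{15} \cdot 261\right) - 126\right) = 65 \left(\left(-1 + \frac{261 \sqrt{15}}{5}\right) - 126\right) = 65 \left(-127 + \frac{261 \sqrt{15}}{5}\right) = -8255 + 3393 \sqrt{15}$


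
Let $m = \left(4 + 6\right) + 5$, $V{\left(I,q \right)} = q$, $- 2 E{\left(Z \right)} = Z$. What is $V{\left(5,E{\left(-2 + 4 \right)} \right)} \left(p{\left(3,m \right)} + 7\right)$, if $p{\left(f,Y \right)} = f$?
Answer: $-10$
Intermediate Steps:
$E{\left(Z \right)} = - \frac{Z}{2}$
$m = 15$ ($m = 10 + 5 = 15$)
$V{\left(5,E{\left(-2 + 4 \right)} \right)} \left(p{\left(3,m \right)} + 7\right) = - \frac{-2 + 4}{2} \left(3 + 7\right) = \left(- \frac{1}{2}\right) 2 \cdot 10 = \left(-1\right) 10 = -10$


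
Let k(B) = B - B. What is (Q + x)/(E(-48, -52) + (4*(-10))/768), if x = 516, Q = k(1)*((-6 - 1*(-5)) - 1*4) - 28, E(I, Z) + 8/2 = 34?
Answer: 46848/2875 ≈ 16.295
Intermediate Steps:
E(I, Z) = 30 (E(I, Z) = -4 + 34 = 30)
k(B) = 0
Q = -28 (Q = 0*((-6 - 1*(-5)) - 1*4) - 28 = 0*((-6 + 5) - 4) - 28 = 0*(-1 - 4) - 28 = 0*(-5) - 28 = 0 - 28 = -28)
(Q + x)/(E(-48, -52) + (4*(-10))/768) = (-28 + 516)/(30 + (4*(-10))/768) = 488/(30 - 40*1/768) = 488/(30 - 5/96) = 488/(2875/96) = 488*(96/2875) = 46848/2875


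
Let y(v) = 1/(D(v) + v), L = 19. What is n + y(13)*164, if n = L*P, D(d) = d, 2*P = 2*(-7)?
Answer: -1647/13 ≈ -126.69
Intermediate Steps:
P = -7 (P = (2*(-7))/2 = (1/2)*(-14) = -7)
n = -133 (n = 19*(-7) = -133)
y(v) = 1/(2*v) (y(v) = 1/(v + v) = 1/(2*v))
n + y(13)*164 = -133 + ((1/2)/13)*164 = -133 + ((1/2)*(1/13))*164 = -133 + (1/26)*164 = -133 + 82/13 = -1647/13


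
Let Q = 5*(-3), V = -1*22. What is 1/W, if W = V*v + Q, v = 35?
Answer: -1/785 ≈ -0.0012739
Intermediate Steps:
V = -22
Q = -15
W = -785 (W = -22*35 - 15 = -770 - 15 = -785)
1/W = 1/(-785) = -1/785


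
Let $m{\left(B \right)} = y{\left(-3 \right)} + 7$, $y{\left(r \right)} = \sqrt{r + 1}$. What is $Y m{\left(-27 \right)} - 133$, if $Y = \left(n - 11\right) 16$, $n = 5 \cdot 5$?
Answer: $1435 + 224 i \sqrt{2} \approx 1435.0 + 316.78 i$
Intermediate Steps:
$y{\left(r \right)} = \sqrt{1 + r}$
$n = 25$
$m{\left(B \right)} = 7 + i \sqrt{2}$ ($m{\left(B \right)} = \sqrt{1 - 3} + 7 = \sqrt{-2} + 7 = i \sqrt{2} + 7 = 7 + i \sqrt{2}$)
$Y = 224$ ($Y = \left(25 - 11\right) 16 = 14 \cdot 16 = 224$)
$Y m{\left(-27 \right)} - 133 = 224 \left(7 + i \sqrt{2}\right) - 133 = \left(1568 + 224 i \sqrt{2}\right) - 133 = 1435 + 224 i \sqrt{2}$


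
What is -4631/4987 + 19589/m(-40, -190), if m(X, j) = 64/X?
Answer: -488488763/39896 ≈ -12244.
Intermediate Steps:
-4631/4987 + 19589/m(-40, -190) = -4631/4987 + 19589/((64/(-40))) = -4631*1/4987 + 19589/((64*(-1/40))) = -4631/4987 + 19589/(-8/5) = -4631/4987 + 19589*(-5/8) = -4631/4987 - 97945/8 = -488488763/39896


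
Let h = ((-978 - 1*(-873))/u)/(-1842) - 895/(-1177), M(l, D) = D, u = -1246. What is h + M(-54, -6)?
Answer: -674009649/128636684 ≈ -5.2396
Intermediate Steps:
h = 97810455/128636684 (h = ((-978 - 1*(-873))/(-1246))/(-1842) - 895/(-1177) = ((-978 + 873)*(-1/1246))*(-1/1842) - 895*(-1/1177) = -105*(-1/1246)*(-1/1842) + 895/1177 = (15/178)*(-1/1842) + 895/1177 = -5/109292 + 895/1177 = 97810455/128636684 ≈ 0.76036)
h + M(-54, -6) = 97810455/128636684 - 6 = -674009649/128636684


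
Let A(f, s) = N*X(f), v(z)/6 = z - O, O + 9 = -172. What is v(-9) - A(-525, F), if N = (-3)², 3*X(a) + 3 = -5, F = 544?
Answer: 1056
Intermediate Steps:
X(a) = -8/3 (X(a) = -1 + (⅓)*(-5) = -1 - 5/3 = -8/3)
O = -181 (O = -9 - 172 = -181)
N = 9
v(z) = 1086 + 6*z (v(z) = 6*(z - 1*(-181)) = 6*(z + 181) = 6*(181 + z) = 1086 + 6*z)
A(f, s) = -24 (A(f, s) = 9*(-8/3) = -24)
v(-9) - A(-525, F) = (1086 + 6*(-9)) - 1*(-24) = (1086 - 54) + 24 = 1032 + 24 = 1056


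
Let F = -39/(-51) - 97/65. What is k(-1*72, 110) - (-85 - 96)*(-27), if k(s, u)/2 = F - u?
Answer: -5644843/1105 ≈ -5108.5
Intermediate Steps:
F = -804/1105 (F = -39*(-1/51) - 97*1/65 = 13/17 - 97/65 = -804/1105 ≈ -0.72760)
k(s, u) = -1608/1105 - 2*u (k(s, u) = 2*(-804/1105 - u) = -1608/1105 - 2*u)
k(-1*72, 110) - (-85 - 96)*(-27) = (-1608/1105 - 2*110) - (-85 - 96)*(-27) = (-1608/1105 - 220) - (-181)*(-27) = -244708/1105 - 1*4887 = -244708/1105 - 4887 = -5644843/1105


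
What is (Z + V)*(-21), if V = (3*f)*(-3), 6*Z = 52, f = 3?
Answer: 385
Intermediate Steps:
Z = 26/3 (Z = (⅙)*52 = 26/3 ≈ 8.6667)
V = -27 (V = (3*3)*(-3) = 9*(-3) = -27)
(Z + V)*(-21) = (26/3 - 27)*(-21) = -55/3*(-21) = 385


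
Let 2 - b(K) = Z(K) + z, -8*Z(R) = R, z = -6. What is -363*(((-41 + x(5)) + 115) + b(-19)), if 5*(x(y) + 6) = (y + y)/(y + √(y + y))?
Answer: -215743/8 + 242*√10/5 ≈ -26815.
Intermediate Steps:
Z(R) = -R/8
b(K) = 8 + K/8 (b(K) = 2 - (-K/8 - 6) = 2 - (-6 - K/8) = 2 + (6 + K/8) = 8 + K/8)
x(y) = -6 + 2*y/(5*(y + √2*√y)) (x(y) = -6 + ((y + y)/(y + √(y + y)))/5 = -6 + ((2*y)/(y + √(2*y)))/5 = -6 + ((2*y)/(y + √2*√y))/5 = -6 + (2*y/(y + √2*√y))/5 = -6 + 2*y/(5*(y + √2*√y)))
-363*(((-41 + x(5)) + 115) + b(-19)) = -363*(((-41 + (-28/5*5 - 6*√2*√5)/(5 + √2*√5)) + 115) + (8 + (⅛)*(-19))) = -363*(((-41 + (-28 - 6*√10)/(5 + √10)) + 115) + (8 - 19/8)) = -363*((74 + (-28 - 6*√10)/(5 + √10)) + 45/8) = -363*(637/8 + (-28 - 6*√10)/(5 + √10)) = -231231/8 - 363*(-28 - 6*√10)/(5 + √10)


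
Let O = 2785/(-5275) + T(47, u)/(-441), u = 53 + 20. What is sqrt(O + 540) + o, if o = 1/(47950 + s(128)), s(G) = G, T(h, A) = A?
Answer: 1/48078 + 2*sqrt(66178843910)/22155 ≈ 23.223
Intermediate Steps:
u = 73
O = -322652/465255 (O = 2785/(-5275) + 73/(-441) = 2785*(-1/5275) + 73*(-1/441) = -557/1055 - 73/441 = -322652/465255 ≈ -0.69349)
o = 1/48078 (o = 1/(47950 + 128) = 1/48078 ≈ 2.0800e-5)
sqrt(O + 540) + o = sqrt(-322652/465255 + 540) + 1/48078 = sqrt(250915048/465255) + 1/48078 = 2*sqrt(66178843910)/22155 + 1/48078 = 1/48078 + 2*sqrt(66178843910)/22155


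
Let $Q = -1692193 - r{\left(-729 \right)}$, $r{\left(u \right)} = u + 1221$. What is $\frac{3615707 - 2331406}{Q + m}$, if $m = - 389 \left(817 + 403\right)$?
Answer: $- \frac{1284301}{2167265} \approx -0.59259$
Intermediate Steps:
$r{\left(u \right)} = 1221 + u$
$Q = -1692685$ ($Q = -1692193 - \left(1221 - 729\right) = -1692193 - 492 = -1692685$)
$m = -474580$ ($m = \left(-389\right) 1220 = -474580$)
$\frac{3615707 - 2331406}{Q + m} = \frac{3615707 - 2331406}{-1692685 - 474580} = \frac{1284301}{-2167265} = 1284301 \left(- \frac{1}{2167265}\right) = - \frac{1284301}{2167265}$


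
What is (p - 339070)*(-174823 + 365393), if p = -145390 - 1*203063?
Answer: -131021258110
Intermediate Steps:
p = -348453 (p = -145390 - 203063 = -348453)
(p - 339070)*(-174823 + 365393) = (-348453 - 339070)*(-174823 + 365393) = -687523*190570 = -131021258110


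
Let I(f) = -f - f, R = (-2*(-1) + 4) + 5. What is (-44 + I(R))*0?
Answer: 0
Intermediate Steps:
R = 11 (R = (2 + 4) + 5 = 6 + 5 = 11)
I(f) = -2*f
(-44 + I(R))*0 = (-44 - 2*11)*0 = (-44 - 22)*0 = -66*0 = 0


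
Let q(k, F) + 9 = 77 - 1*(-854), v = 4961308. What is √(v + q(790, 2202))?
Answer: 7*√101270 ≈ 2227.6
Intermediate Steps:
q(k, F) = 922 (q(k, F) = -9 + (77 - 1*(-854)) = -9 + (77 + 854) = -9 + 931 = 922)
√(v + q(790, 2202)) = √(4961308 + 922) = √4962230 = 7*√101270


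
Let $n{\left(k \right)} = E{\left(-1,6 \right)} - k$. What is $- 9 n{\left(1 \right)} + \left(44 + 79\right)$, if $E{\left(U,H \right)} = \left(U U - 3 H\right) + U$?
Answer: $294$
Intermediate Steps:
$E{\left(U,H \right)} = U + U^{2} - 3 H$ ($E{\left(U,H \right)} = \left(U^{2} - 3 H\right) + U = U + U^{2} - 3 H$)
$n{\left(k \right)} = -18 - k$ ($n{\left(k \right)} = \left(-1 + \left(-1\right)^{2} - 18\right) - k = \left(-1 + 1 - 18\right) - k = -18 - k$)
$- 9 n{\left(1 \right)} + \left(44 + 79\right) = - 9 \left(-18 - 1\right) + \left(44 + 79\right) = - 9 \left(-18 - 1\right) + 123 = \left(-9\right) \left(-19\right) + 123 = 171 + 123 = 294$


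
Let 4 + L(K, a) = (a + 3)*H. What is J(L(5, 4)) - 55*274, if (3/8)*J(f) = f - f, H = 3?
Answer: -15070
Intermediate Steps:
L(K, a) = 5 + 3*a (L(K, a) = -4 + (a + 3)*3 = -4 + (3 + a)*3 = -4 + (9 + 3*a) = 5 + 3*a)
J(f) = 0 (J(f) = 8*(f - f)/3 = (8/3)*0 = 0)
J(L(5, 4)) - 55*274 = 0 - 55*274 = 0 - 15070 = -15070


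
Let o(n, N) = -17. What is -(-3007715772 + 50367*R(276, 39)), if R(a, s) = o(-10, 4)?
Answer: 3008572011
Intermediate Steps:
R(a, s) = -17
-(-3007715772 + 50367*R(276, 39)) = -50367/(1/(-17 - 59716)) = -50367/(1/(-59733)) = -50367/(-1/59733) = -50367*(-59733) = 3008572011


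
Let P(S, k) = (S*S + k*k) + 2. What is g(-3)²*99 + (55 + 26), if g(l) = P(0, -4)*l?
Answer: 288765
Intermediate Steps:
P(S, k) = 2 + S² + k² (P(S, k) = (S² + k²) + 2 = 2 + S² + k²)
g(l) = 18*l (g(l) = (2 + 0² + (-4)²)*l = (2 + 0 + 16)*l = 18*l)
g(-3)²*99 + (55 + 26) = (18*(-3))²*99 + (55 + 26) = (-54)²*99 + 81 = 2916*99 + 81 = 288684 + 81 = 288765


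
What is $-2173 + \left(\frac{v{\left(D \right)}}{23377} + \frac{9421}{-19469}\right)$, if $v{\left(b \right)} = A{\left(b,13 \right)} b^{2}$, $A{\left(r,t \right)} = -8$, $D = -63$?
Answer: $- \frac{989828979054}{455126813} \approx -2174.8$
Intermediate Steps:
$v{\left(b \right)} = - 8 b^{2}$
$-2173 + \left(\frac{v{\left(D \right)}}{23377} + \frac{9421}{-19469}\right) = -2173 + \left(\frac{\left(-8\right) \left(-63\right)^{2}}{23377} + \frac{9421}{-19469}\right) = -2173 + \left(\left(-8\right) 3969 \cdot \frac{1}{23377} + 9421 \left(- \frac{1}{19469}\right)\right) = -2173 - \frac{838414405}{455126813} = - \frac{989828979054}{455126813}$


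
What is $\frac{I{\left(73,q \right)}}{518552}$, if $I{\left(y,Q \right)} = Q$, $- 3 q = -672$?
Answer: $\frac{28}{64819} \approx 0.00043197$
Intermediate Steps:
$q = 224$ ($q = \left(- \frac{1}{3}\right) \left(-672\right) = 224$)
$\frac{I{\left(73,q \right)}}{518552} = \frac{224}{518552} = 224 \cdot \frac{1}{518552} = \frac{28}{64819}$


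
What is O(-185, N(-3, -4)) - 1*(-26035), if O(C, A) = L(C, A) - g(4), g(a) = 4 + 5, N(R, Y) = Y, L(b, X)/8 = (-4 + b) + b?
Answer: 23034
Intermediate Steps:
L(b, X) = -32 + 16*b (L(b, X) = 8*((-4 + b) + b) = 8*(-4 + 2*b) = -32 + 16*b)
g(a) = 9
O(C, A) = -41 + 16*C (O(C, A) = (-32 + 16*C) - 1*9 = (-32 + 16*C) - 9 = -41 + 16*C)
O(-185, N(-3, -4)) - 1*(-26035) = (-41 + 16*(-185)) - 1*(-26035) = (-41 - 2960) + 26035 = -3001 + 26035 = 23034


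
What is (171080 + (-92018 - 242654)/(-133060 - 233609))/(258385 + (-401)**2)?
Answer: 31365033596/76851255717 ≈ 0.40813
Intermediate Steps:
(171080 + (-92018 - 242654)/(-133060 - 233609))/(258385 + (-401)**2) = (171080 - 334672/(-366669))/(258385 + 160801) = (171080 - 334672*(-1/366669))/419186 = (171080 + 334672/366669)*(1/419186) = (62730067192/366669)*(1/419186) = 31365033596/76851255717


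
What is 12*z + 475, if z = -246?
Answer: -2477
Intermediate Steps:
12*z + 475 = 12*(-246) + 475 = -2952 + 475 = -2477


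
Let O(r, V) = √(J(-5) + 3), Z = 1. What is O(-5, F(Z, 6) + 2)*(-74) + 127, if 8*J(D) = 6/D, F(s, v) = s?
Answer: 127 - 37*√285/5 ≈ 2.0736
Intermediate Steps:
J(D) = 3/(4*D) (J(D) = (6/D)/8 = 3/(4*D))
O(r, V) = √285/10 (O(r, V) = √((¾)/(-5) + 3) = √((¾)*(-⅕) + 3) = √(-3/20 + 3) = √(57/20) = √285/10)
O(-5, F(Z, 6) + 2)*(-74) + 127 = (√285/10)*(-74) + 127 = -37*√285/5 + 127 = 127 - 37*√285/5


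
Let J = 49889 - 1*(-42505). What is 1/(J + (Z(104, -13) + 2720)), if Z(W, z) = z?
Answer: 1/95101 ≈ 1.0515e-5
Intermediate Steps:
J = 92394 (J = 49889 + 42505 = 92394)
1/(J + (Z(104, -13) + 2720)) = 1/(92394 + (-13 + 2720)) = 1/(92394 + 2707) = 1/95101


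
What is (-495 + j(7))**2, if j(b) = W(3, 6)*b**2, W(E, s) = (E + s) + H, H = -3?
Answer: 40401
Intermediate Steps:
W(E, s) = -3 + E + s (W(E, s) = (E + s) - 3 = -3 + E + s)
j(b) = 6*b**2 (j(b) = (-3 + 3 + 6)*b**2 = 6*b**2)
(-495 + j(7))**2 = (-495 + 6*7**2)**2 = (-495 + 6*49)**2 = (-495 + 294)**2 = (-201)**2 = 40401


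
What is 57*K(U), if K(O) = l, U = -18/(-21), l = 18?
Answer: 1026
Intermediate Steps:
U = 6/7 (U = -18*(-1/21) = 6/7 ≈ 0.85714)
K(O) = 18
57*K(U) = 57*18 = 1026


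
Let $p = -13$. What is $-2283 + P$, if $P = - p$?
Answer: $-2270$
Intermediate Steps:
$P = 13$ ($P = \left(-1\right) \left(-13\right) = 13$)
$-2283 + P = -2283 + 13 = -2270$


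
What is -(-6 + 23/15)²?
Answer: -4489/225 ≈ -19.951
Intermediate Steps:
-(-6 + 23/15)² = -(-67/15)² = -1*4489/225 = -4489/225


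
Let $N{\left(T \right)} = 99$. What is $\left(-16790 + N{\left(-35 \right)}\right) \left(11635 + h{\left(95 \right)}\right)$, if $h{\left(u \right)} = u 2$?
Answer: $-197371075$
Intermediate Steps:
$h{\left(u \right)} = 2 u$
$\left(-16790 + N{\left(-35 \right)}\right) \left(11635 + h{\left(95 \right)}\right) = \left(-16790 + 99\right) \left(11635 + 2 \cdot 95\right) = - 16691 \left(11635 + 190\right) = \left(-16691\right) 11825 = -197371075$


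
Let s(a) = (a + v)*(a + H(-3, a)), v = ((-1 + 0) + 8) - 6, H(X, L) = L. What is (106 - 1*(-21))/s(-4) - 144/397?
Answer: 46963/9528 ≈ 4.9289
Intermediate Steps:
v = 1 (v = (-1 + 8) - 6 = 7 - 6 = 1)
s(a) = 2*a*(1 + a) (s(a) = (a + 1)*(a + a) = (1 + a)*(2*a) = 2*a*(1 + a))
(106 - 1*(-21))/s(-4) - 144/397 = (106 - 1*(-21))/((2*(-4)*(1 - 4))) - 144/397 = (106 + 21)/((2*(-4)*(-3))) - 144*1/397 = 127/24 - 144/397 = 46963/9528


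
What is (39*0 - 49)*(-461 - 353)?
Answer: 39886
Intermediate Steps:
(39*0 - 49)*(-461 - 353) = (0 - 49)*(-814) = -49*(-814) = 39886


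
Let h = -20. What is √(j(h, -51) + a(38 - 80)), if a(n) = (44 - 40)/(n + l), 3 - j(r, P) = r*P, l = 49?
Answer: I*√49805/7 ≈ 31.881*I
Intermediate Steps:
j(r, P) = 3 - P*r (j(r, P) = 3 - r*P = 3 - P*r)
a(n) = 4/(49 + n) (a(n) = (44 - 40)/(n + 49) = 4/(49 + n))
√(j(h, -51) + a(38 - 80)) = √((3 - 1*(-51)*(-20)) + 4/(49 + (38 - 80))) = √((3 - 1020) + 4/(49 - 42)) = √(-1017 + 4/7) = √(-7115/7) = I*√49805/7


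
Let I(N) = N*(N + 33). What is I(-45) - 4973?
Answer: -4433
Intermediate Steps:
I(N) = N*(33 + N)
I(-45) - 4973 = -45*(33 - 45) - 4973 = -45*(-12) - 4973 = 540 - 4973 = -4433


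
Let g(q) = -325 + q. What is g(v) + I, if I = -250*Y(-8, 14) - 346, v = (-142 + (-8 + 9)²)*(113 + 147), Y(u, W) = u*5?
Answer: -27331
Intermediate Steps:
Y(u, W) = 5*u
v = -36660 (v = (-142 + 1²)*260 = (-142 + 1)*260 = -141*260 = -36660)
I = 9654 (I = -1250*(-8) - 346 = -250*(-40) - 346 = 10000 - 346 = 9654)
g(v) + I = (-325 - 36660) + 9654 = -36985 + 9654 = -27331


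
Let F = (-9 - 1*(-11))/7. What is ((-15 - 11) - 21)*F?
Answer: -94/7 ≈ -13.429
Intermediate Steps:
F = 2/7 (F = (-9 + 11)*(1/7) = 2*(1/7) = 2/7 ≈ 0.28571)
((-15 - 11) - 21)*F = ((-15 - 11) - 21)*(2/7) = (-26 - 21)*(2/7) = -47*2/7 = -94/7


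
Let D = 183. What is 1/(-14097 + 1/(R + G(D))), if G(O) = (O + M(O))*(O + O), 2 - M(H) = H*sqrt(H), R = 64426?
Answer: -11326765854357508/159673418250740511467 + 66978*sqrt(183)/159673418250740511467 ≈ -7.0937e-5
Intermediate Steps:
M(H) = 2 - H**(3/2) (M(H) = 2 - H*sqrt(H) = 2 - H**(3/2))
G(O) = 2*O*(2 + O - O**(3/2)) (G(O) = (O + (2 - O**(3/2)))*(O + O) = (2 + O - O**(3/2))*(2*O) = 2*O*(2 + O - O**(3/2)))
1/(-14097 + 1/(R + G(D))) = 1/(-14097 + 1/(64426 + 2*183*(2 + 183 - 183**(3/2)))) = 1/(-14097 + 1/(64426 + 2*183*(2 + 183 - 183*sqrt(183)))) = 1/(-14097 + 1/(64426 + 2*183*(185 - 183*sqrt(183)))) = 1/(-14097 + 1/(64426 + (67710 - 66978*sqrt(183)))) = 1/(-14097 + 1/(132136 - 66978*sqrt(183)))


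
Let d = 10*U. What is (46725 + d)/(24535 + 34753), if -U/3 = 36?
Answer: 45645/59288 ≈ 0.76989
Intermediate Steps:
U = -108 (U = -3*36 = -108)
d = -1080 (d = 10*(-108) = -1080)
(46725 + d)/(24535 + 34753) = (46725 - 1080)/(24535 + 34753) = 45645/59288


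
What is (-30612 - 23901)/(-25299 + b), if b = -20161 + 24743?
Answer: 54513/20717 ≈ 2.6313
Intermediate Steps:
b = 4582
(-30612 - 23901)/(-25299 + b) = (-30612 - 23901)/(-25299 + 4582) = -54513/(-20717) = -54513*(-1/20717) = 54513/20717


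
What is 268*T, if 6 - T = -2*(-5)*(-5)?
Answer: 15008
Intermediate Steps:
T = 56 (T = 6 - (-2*(-5))*(-5) = 6 - 10*(-5) = 6 - 1*(-50) = 6 + 50 = 56)
268*T = 268*56 = 15008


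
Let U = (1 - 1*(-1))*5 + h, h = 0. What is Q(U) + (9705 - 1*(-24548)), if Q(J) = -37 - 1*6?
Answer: 34210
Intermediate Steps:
U = 10 (U = (1 - 1*(-1))*5 + 0 = (1 + 1)*5 + 0 = 2*5 + 0 = 10 + 0 = 10)
Q(J) = -43 (Q(J) = -37 - 6 = -43)
Q(U) + (9705 - 1*(-24548)) = -43 + (9705 - 1*(-24548)) = -43 + (9705 + 24548) = -43 + 34253 = 34210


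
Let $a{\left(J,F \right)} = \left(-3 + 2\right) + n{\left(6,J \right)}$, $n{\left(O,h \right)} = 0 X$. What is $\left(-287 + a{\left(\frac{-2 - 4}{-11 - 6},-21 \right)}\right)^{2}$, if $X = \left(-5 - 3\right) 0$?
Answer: $82944$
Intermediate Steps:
$X = 0$ ($X = \left(-8\right) 0 = 0$)
$n{\left(O,h \right)} = 0$ ($n{\left(O,h \right)} = 0 \cdot 0 = 0$)
$a{\left(J,F \right)} = -1$ ($a{\left(J,F \right)} = \left(-3 + 2\right) + 0 = -1 + 0 = -1$)
$\left(-287 + a{\left(\frac{-2 - 4}{-11 - 6},-21 \right)}\right)^{2} = \left(-287 - 1\right)^{2} = \left(-288\right)^{2} = 82944$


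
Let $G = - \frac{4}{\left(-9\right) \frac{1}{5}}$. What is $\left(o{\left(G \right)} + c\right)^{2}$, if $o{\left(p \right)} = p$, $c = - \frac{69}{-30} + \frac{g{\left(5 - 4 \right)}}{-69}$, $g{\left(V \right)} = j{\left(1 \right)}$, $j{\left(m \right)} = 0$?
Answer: $\frac{165649}{8100} \approx 20.451$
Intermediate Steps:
$g{\left(V \right)} = 0$
$G = \frac{20}{9}$ ($G = - \frac{4}{\left(-9\right) \frac{1}{5}} = - \frac{4}{- \frac{9}{5}} = \left(-4\right) \left(- \frac{5}{9}\right) = \frac{20}{9} \approx 2.2222$)
$c = \frac{23}{10}$ ($c = - \frac{69}{-30} + \frac{0}{-69} = \left(-69\right) \left(- \frac{1}{30}\right) + 0 \left(- \frac{1}{69}\right) = \frac{23}{10} + 0 = \frac{23}{10} \approx 2.3$)
$\left(o{\left(G \right)} + c\right)^{2} = \left(\frac{20}{9} + \frac{23}{10}\right)^{2} = \left(\frac{407}{90}\right)^{2} = \frac{165649}{8100}$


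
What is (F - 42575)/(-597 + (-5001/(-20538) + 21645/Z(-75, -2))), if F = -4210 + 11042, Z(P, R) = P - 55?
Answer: 122348289/2612627 ≈ 46.830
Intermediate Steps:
Z(P, R) = -55 + P
F = 6832
(F - 42575)/(-597 + (-5001/(-20538) + 21645/Z(-75, -2))) = (6832 - 42575)/(-597 + (-5001/(-20538) + 21645/(-55 - 75))) = -35743/(-597 + (-5001*(-1/20538) + 21645/(-130))) = -35743/(-597 + (1667/6846 + 21645*(-1/130))) = -35743/(-597 + (1667/6846 - 333/2)) = -35743/(-597 - 569096/3423) = -35743/(-2612627/3423) = -35743*(-3423/2612627) = 122348289/2612627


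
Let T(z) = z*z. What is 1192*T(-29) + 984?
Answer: 1003456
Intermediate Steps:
T(z) = z²
1192*T(-29) + 984 = 1192*(-29)² + 984 = 1192*841 + 984 = 1002472 + 984 = 1003456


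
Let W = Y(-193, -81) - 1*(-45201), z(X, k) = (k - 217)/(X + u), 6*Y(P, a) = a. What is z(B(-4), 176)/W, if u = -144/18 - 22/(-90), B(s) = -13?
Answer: 123/2813675 ≈ 4.3715e-5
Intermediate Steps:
u = -349/45 (u = -144*1/18 - 22*(-1/90) = -8 + 11/45 = -349/45 ≈ -7.7556)
Y(P, a) = a/6
z(X, k) = (-217 + k)/(-349/45 + X) (z(X, k) = (k - 217)/(X - 349/45) = (-217 + k)/(-349/45 + X))
W = 90375/2 (W = (1/6)*(-81) - 1*(-45201) = -27/2 + 45201 = 90375/2 ≈ 45188.)
z(B(-4), 176)/W = (45*(-217 + 176)/(-349 + 45*(-13)))/(90375/2) = (45*(-41)/(-349 - 585))*(2/90375) = (45*(-41)/(-934))*(2/90375) = (45*(-1/934)*(-41))*(2/90375) = (1845/934)*(2/90375) = 123/2813675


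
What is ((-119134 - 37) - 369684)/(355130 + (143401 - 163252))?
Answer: -488855/335279 ≈ -1.4581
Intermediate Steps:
((-119134 - 37) - 369684)/(355130 + (143401 - 163252)) = (-119171 - 369684)/(355130 - 19851) = -488855/335279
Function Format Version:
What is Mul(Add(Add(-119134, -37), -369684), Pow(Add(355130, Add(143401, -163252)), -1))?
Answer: Rational(-488855, 335279) ≈ -1.4581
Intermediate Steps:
Mul(Add(Add(-119134, -37), -369684), Pow(Add(355130, Add(143401, -163252)), -1)) = Mul(Add(-119171, -369684), Pow(Add(355130, -19851), -1)) = Mul(-488855, Pow(335279, -1)) = Mul(-488855, Rational(1, 335279)) = Rational(-488855, 335279)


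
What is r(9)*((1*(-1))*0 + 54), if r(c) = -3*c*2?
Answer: -2916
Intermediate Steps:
r(c) = -6*c
r(9)*((1*(-1))*0 + 54) = (-6*9)*((1*(-1))*0 + 54) = -54*(-1*0 + 54) = -54*(0 + 54) = -54*54 = -2916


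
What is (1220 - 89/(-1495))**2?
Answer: 3326935872121/2235025 ≈ 1.4885e+6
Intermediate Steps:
(1220 - 89/(-1495))**2 = (1220 - 89*(-1/1495))**2 = (1220 + 89/1495)**2 = (1823989/1495)**2 = 3326935872121/2235025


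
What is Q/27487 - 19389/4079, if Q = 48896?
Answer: -333498659/112119473 ≈ -2.9745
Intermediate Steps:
Q/27487 - 19389/4079 = 48896/27487 - 19389/4079 = -333498659/112119473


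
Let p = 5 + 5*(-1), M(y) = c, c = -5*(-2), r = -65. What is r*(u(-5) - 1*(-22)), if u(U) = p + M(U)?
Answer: -2080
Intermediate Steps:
c = 10
M(y) = 10
p = 0 (p = 5 - 5 = 0)
u(U) = 10 (u(U) = 0 + 10 = 10)
r*(u(-5) - 1*(-22)) = -65*(10 - 1*(-22)) = -65*(10 + 22) = -65*32 = -2080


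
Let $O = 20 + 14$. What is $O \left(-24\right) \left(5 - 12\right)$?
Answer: $5712$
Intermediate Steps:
$O = 34$
$O \left(-24\right) \left(5 - 12\right) = 34 \left(-24\right) \left(5 - 12\right) = - 816 \left(5 - 12\right) = \left(-816\right) \left(-7\right) = 5712$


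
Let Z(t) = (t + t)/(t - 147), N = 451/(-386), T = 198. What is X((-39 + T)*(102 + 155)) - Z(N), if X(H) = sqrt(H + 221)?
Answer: -902/57193 + 2*sqrt(10271) ≈ 202.68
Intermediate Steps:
N = -451/386 (N = 451*(-1/386) = -451/386 ≈ -1.1684)
Z(t) = 2*t/(-147 + t) (Z(t) = (2*t)/(-147 + t) = 2*t/(-147 + t))
X(H) = sqrt(221 + H)
X((-39 + T)*(102 + 155)) - Z(N) = sqrt(221 + (-39 + 198)*(102 + 155)) - 2*(-451)/(386*(-147 - 451/386)) = sqrt(221 + 159*257) - 2*(-451)/(386*(-57193/386)) = sqrt(221 + 40863) - 2*(-451)*(-386)/(386*57193) = sqrt(41084) - 1*902/57193 = 2*sqrt(10271) - 902/57193 = -902/57193 + 2*sqrt(10271)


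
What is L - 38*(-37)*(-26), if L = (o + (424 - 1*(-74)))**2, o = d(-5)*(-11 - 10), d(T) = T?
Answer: 327053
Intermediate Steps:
o = 105 (o = -5*(-11 - 10) = -5*(-21) = 105)
L = 363609 (L = (105 + (424 - 1*(-74)))**2 = (105 + (424 + 74))**2 = (105 + 498)**2 = 603**2 = 363609)
L - 38*(-37)*(-26) = 363609 - 38*(-37)*(-26) = 363609 + 1406*(-26) = 363609 - 36556 = 327053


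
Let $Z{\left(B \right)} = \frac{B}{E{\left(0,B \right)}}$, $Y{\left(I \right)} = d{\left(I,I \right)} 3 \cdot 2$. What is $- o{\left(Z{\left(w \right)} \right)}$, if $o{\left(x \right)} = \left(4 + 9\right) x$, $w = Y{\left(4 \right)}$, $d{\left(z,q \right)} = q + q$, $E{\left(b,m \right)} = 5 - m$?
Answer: $\frac{624}{43} \approx 14.512$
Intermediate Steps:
$d{\left(z,q \right)} = 2 q$
$Y{\left(I \right)} = 12 I$ ($Y{\left(I \right)} = 2 I 3 \cdot 2 = 6 I 2 = 12 I$)
$w = 48$ ($w = 12 \cdot 4 = 48$)
$Z{\left(B \right)} = \frac{B}{5 - B}$
$o{\left(x \right)} = 13 x$
$- o{\left(Z{\left(w \right)} \right)} = - 13 \left(\left(-1\right) 48 \frac{1}{-5 + 48}\right) = - 13 \left(\left(-1\right) 48 \cdot \frac{1}{43}\right) = - \frac{13 \left(-48\right)}{43} = \left(-1\right) \left(- \frac{624}{43}\right) = \frac{624}{43}$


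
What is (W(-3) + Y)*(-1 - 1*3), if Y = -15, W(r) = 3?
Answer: 48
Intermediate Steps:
(W(-3) + Y)*(-1 - 1*3) = (3 - 15)*(-1 - 1*3) = -12*(-1 - 3) = -12*(-4) = 48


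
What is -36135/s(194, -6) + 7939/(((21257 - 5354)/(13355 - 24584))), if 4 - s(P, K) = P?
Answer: -57415021/10602 ≈ -5415.5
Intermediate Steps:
s(P, K) = 4 - P
-36135/s(194, -6) + 7939/(((21257 - 5354)/(13355 - 24584))) = -36135/(4 - 1*194) + 7939/(((21257 - 5354)/(13355 - 24584))) = -36135/(4 - 194) + 7939/((15903/(-11229))) = -36135/(-190) + 7939/((15903*(-1/11229))) = -36135*(-1/190) + 7939/(-279/197) = 7227/38 + 7939*(-197/279) = 7227/38 - 1563983/279 = -57415021/10602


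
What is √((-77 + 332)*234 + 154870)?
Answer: 2*√53635 ≈ 463.18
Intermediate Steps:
√((-77 + 332)*234 + 154870) = √(255*234 + 154870) = √(59670 + 154870) = √214540 = 2*√53635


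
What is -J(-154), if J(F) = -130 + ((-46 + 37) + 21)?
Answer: 118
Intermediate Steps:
J(F) = -118 (J(F) = -130 + (-9 + 21) = -130 + 12 = -118)
-J(-154) = -1*(-118) = 118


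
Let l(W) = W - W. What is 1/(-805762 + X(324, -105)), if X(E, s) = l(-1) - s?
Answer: -1/805657 ≈ -1.2412e-6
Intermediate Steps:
l(W) = 0
X(E, s) = -s (X(E, s) = 0 - s = -s)
1/(-805762 + X(324, -105)) = 1/(-805762 - 1*(-105)) = 1/(-805762 + 105) = 1/(-805657) = -1/805657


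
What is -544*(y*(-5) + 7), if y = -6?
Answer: -20128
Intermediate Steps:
-544*(y*(-5) + 7) = -544*(-6*(-5) + 7) = -544*(30 + 7) = -544*37 = -20128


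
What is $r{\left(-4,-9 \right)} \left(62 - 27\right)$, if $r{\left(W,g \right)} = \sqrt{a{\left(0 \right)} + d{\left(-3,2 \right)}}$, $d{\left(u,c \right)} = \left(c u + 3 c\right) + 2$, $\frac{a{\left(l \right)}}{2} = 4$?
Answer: $35 \sqrt{10} \approx 110.68$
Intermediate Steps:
$a{\left(l \right)} = 8$ ($a{\left(l \right)} = 2 \cdot 4 = 8$)
$d{\left(u,c \right)} = 2 + 3 c + c u$ ($d{\left(u,c \right)} = \left(3 c + c u\right) + 2 = 2 + 3 c + c u$)
$r{\left(W,g \right)} = \sqrt{10}$ ($r{\left(W,g \right)} = \sqrt{8 + \left(2 + 3 \cdot 2 + 2 \left(-3\right)\right)} = \sqrt{8 + \left(2 + 6 - 6\right)} = \sqrt{8 + 2} = \sqrt{10}$)
$r{\left(-4,-9 \right)} \left(62 - 27\right) = \sqrt{10} \left(62 - 27\right) = \sqrt{10} \cdot 35 = 35 \sqrt{10}$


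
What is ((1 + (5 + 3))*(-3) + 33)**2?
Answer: 36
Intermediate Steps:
((1 + (5 + 3))*(-3) + 33)**2 = ((1 + 8)*(-3) + 33)**2 = (9*(-3) + 33)**2 = (-27 + 33)**2 = 6**2 = 36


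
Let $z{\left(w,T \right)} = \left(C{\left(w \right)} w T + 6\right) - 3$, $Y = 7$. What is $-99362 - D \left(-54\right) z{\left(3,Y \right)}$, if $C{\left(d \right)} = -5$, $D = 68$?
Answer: $-473906$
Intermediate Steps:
$z{\left(w,T \right)} = 3 - 5 T w$ ($z{\left(w,T \right)} = \left(- 5 w T + 6\right) - 3 = \left(- 5 T w + 6\right) - 3 = \left(6 - 5 T w\right) - 3 = 3 - 5 T w$)
$-99362 - D \left(-54\right) z{\left(3,Y \right)} = -99362 - 68 \left(-54\right) \left(3 - 35 \cdot 3\right) = -99362 - - 3672 \left(3 - 105\right) = -99362 - \left(-3672\right) \left(-102\right) = -99362 - 374544 = -473906$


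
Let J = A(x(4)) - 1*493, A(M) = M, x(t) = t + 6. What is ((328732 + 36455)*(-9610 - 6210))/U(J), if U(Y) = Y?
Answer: 275107540/23 ≈ 1.1961e+7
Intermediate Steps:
x(t) = 6 + t
J = -483 (J = (6 + 4) - 1*493 = 10 - 493 = -483)
((328732 + 36455)*(-9610 - 6210))/U(J) = ((328732 + 36455)*(-9610 - 6210))/(-483) = (365187*(-15820))*(-1/483) = -5777258340*(-1/483) = 275107540/23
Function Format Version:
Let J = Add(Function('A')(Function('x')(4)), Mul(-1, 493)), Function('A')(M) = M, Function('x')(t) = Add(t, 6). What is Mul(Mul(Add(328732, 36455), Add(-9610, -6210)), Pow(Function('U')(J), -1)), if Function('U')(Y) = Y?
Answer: Rational(275107540, 23) ≈ 1.1961e+7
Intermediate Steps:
Function('x')(t) = Add(6, t)
J = -483 (J = Add(Add(6, 4), Mul(-1, 493)) = Add(10, -493) = -483)
Mul(Mul(Add(328732, 36455), Add(-9610, -6210)), Pow(Function('U')(J), -1)) = Mul(Mul(Add(328732, 36455), Add(-9610, -6210)), Pow(-483, -1)) = Mul(Mul(365187, -15820), Rational(-1, 483)) = Mul(-5777258340, Rational(-1, 483)) = Rational(275107540, 23)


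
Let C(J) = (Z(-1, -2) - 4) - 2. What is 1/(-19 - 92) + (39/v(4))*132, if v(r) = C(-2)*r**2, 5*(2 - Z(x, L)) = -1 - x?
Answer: -142873/1776 ≈ -80.447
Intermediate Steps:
Z(x, L) = 11/5 + x/5 (Z(x, L) = 2 - (-1 - x)/5 = 2 + (1/5 + x/5) = 11/5 + x/5)
C(J) = -4 (C(J) = ((11/5 + (1/5)*(-1)) - 4) - 2 = ((11/5 - 1/5) - 4) - 2 = (2 - 4) - 2 = -2 - 2 = -4)
v(r) = -4*r**2
1/(-19 - 92) + (39/v(4))*132 = 1/(-19 - 92) + (39/((-4*4**2)))*132 = 1/(-111) + (39/((-4*16)))*132 = -1/111 + (39/(-64))*132 = -1/111 + (39*(-1/64))*132 = -1/111 - 39/64*132 = -1/111 - 1287/16 = -142873/1776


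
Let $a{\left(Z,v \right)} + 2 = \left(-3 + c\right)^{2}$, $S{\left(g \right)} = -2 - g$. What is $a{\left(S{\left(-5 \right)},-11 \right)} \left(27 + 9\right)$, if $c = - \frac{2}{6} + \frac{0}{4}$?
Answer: $328$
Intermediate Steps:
$c = - \frac{1}{3}$ ($c = \left(-2\right) \frac{1}{6} + 0 \cdot \frac{1}{4} = - \frac{1}{3} + 0 = - \frac{1}{3} \approx -0.33333$)
$a{\left(Z,v \right)} = \frac{82}{9}$ ($a{\left(Z,v \right)} = -2 + \left(-3 - \frac{1}{3}\right)^{2} = -2 + \left(- \frac{10}{3}\right)^{2} = -2 + \frac{100}{9} = \frac{82}{9}$)
$a{\left(S{\left(-5 \right)},-11 \right)} \left(27 + 9\right) = \frac{82 \left(27 + 9\right)}{9} = \frac{82}{9} \cdot 36 = 328$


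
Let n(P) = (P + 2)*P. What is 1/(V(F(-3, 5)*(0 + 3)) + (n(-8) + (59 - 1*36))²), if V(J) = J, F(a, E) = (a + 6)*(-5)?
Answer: 1/4996 ≈ 0.00020016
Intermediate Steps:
F(a, E) = -30 - 5*a (F(a, E) = (6 + a)*(-5) = -30 - 5*a)
n(P) = P*(2 + P) (n(P) = (2 + P)*P = P*(2 + P))
1/(V(F(-3, 5)*(0 + 3)) + (n(-8) + (59 - 1*36))²) = 1/((-30 - 5*(-3))*(0 + 3) + (-8*(2 - 8) + (59 - 1*36))²) = 1/((-30 + 15)*3 + (-8*(-6) + (59 - 36))²) = 1/(-15*3 + (48 + 23)²) = 1/(-45 + 71²) = 1/(-45 + 5041) = 1/4996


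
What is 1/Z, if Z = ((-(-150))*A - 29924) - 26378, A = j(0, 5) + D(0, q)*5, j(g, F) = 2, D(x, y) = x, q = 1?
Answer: -1/56002 ≈ -1.7857e-5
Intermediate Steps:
A = 2 (A = 2 + 0*5 = 2 + 0 = 2)
Z = -56002 (Z = (-(-150)*2 - 29924) - 26378 = (-25*(-6)*2 - 29924) - 26378 = (150*2 - 29924) - 26378 = (300 - 29924) - 26378 = -29624 - 26378 = -56002)
1/Z = 1/(-56002) = -1/56002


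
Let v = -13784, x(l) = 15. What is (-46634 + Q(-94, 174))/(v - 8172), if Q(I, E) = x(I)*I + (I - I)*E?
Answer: 12011/5489 ≈ 2.1882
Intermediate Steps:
Q(I, E) = 15*I (Q(I, E) = 15*I + (I - I)*E = 15*I + 0*E = 15*I + 0 = 15*I)
(-46634 + Q(-94, 174))/(v - 8172) = (-46634 + 15*(-94))/(-13784 - 8172) = (-46634 - 1410)/(-21956) = -48044*(-1/21956) = 12011/5489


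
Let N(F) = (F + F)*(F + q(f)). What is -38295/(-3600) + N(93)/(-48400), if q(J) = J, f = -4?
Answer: 498301/48400 ≈ 10.295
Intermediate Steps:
N(F) = 2*F*(-4 + F) (N(F) = (F + F)*(F - 4) = (2*F)*(-4 + F) = 2*F*(-4 + F))
-38295/(-3600) + N(93)/(-48400) = -38295/(-3600) + (2*93*(-4 + 93))/(-48400) = -38295*(-1/3600) + (2*93*89)*(-1/48400) = 851/80 + 16554*(-1/48400) = 851/80 - 8277/24200 = 498301/48400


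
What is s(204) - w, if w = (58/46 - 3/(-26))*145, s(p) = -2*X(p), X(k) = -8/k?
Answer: -6083693/30498 ≈ -199.48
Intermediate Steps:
s(p) = 16/p (s(p) = -(-16)/p = 16/p)
w = 119335/598 (w = (58*(1/46) - 3*(-1/26))*145 = (29/23 + 3/26)*145 = (823/598)*145 = 119335/598 ≈ 199.56)
s(204) - w = 16/204 - 1*119335/598 = 16*(1/204) - 119335/598 = 4/51 - 119335/598 = -6083693/30498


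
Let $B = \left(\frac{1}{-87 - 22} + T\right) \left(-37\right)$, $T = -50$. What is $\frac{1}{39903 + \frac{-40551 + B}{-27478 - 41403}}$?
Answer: $\frac{7508029}{299597099559} \approx 2.506 \cdot 10^{-5}$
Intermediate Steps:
$B = \frac{201687}{109}$ ($B = \left(\frac{1}{-87 - 22} - 50\right) \left(-37\right) = \left(\frac{1}{-109} - 50\right) \left(-37\right) = \left(- \frac{1}{109} - 50\right) \left(-37\right) = \left(- \frac{5451}{109}\right) \left(-37\right) = \frac{201687}{109} \approx 1850.3$)
$\frac{1}{39903 + \frac{-40551 + B}{-27478 - 41403}} = \frac{1}{39903 + \frac{-40551 + \frac{201687}{109}}{-27478 - 41403}} = \frac{1}{39903 - \frac{4218372}{109 \left(-68881\right)}} = \frac{1}{39903 - - \frac{4218372}{7508029}} = \frac{1}{39903 + \frac{4218372}{7508029}} = \frac{1}{\frac{299597099559}{7508029}} = \frac{7508029}{299597099559}$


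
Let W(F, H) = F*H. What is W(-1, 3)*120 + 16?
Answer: -344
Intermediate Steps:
W(-1, 3)*120 + 16 = -1*3*120 + 16 = -3*120 + 16 = -360 + 16 = -344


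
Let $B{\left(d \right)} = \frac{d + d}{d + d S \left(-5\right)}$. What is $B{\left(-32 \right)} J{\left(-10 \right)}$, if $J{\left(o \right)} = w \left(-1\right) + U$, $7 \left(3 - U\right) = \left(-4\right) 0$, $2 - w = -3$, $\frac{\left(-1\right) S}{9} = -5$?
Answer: $\frac{1}{56} \approx 0.017857$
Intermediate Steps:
$S = 45$ ($S = \left(-9\right) \left(-5\right) = 45$)
$w = 5$ ($w = 2 - -3 = 2 + 3 = 5$)
$U = 3$ ($U = 3 - \frac{\left(-4\right) 0}{7} = 3 - 0 = 3 + 0 = 3$)
$J{\left(o \right)} = -2$ ($J{\left(o \right)} = 5 \left(-1\right) + 3 = -5 + 3 = -2$)
$B{\left(d \right)} = - \frac{1}{112}$ ($B{\left(d \right)} = \frac{d + d}{d + d 45 \left(-5\right)} = \frac{2 d}{d + 45 d \left(-5\right)} = \frac{2 d}{d - 225 d} = \frac{2 d}{\left(-224\right) d} = 2 d \left(- \frac{1}{224 d}\right) = - \frac{1}{112}$)
$B{\left(-32 \right)} J{\left(-10 \right)} = \left(- \frac{1}{112}\right) \left(-2\right) = \frac{1}{56}$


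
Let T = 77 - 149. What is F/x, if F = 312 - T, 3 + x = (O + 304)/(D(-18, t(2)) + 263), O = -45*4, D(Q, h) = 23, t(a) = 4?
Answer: -54912/367 ≈ -149.62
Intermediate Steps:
O = -180
T = -72
x = -367/143 (x = -3 + (-180 + 304)/(23 + 263) = -3 + 124/286 = -3 + 124*(1/286) = -3 + 62/143 = -367/143 ≈ -2.5664)
F = 384 (F = 312 - 1*(-72) = 312 + 72 = 384)
F/x = 384/(-367/143) = 384*(-143/367) = -54912/367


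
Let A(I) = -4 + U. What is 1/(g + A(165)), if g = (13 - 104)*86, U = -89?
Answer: -1/7919 ≈ -0.00012628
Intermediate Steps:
A(I) = -93 (A(I) = -4 - 89 = -93)
g = -7826 (g = -91*86 = -7826)
1/(g + A(165)) = 1/(-7826 - 93) = 1/(-7919) = -1/7919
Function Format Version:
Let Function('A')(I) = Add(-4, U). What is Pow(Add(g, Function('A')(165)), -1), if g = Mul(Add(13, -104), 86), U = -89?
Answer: Rational(-1, 7919) ≈ -0.00012628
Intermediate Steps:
Function('A')(I) = -93 (Function('A')(I) = Add(-4, -89) = -93)
g = -7826 (g = Mul(-91, 86) = -7826)
Pow(Add(g, Function('A')(165)), -1) = Pow(Add(-7826, -93), -1) = Pow(-7919, -1) = Rational(-1, 7919)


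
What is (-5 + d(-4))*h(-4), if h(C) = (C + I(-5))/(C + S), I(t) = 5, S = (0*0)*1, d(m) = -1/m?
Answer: 19/16 ≈ 1.1875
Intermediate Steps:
S = 0 (S = 0*1 = 0)
h(C) = (5 + C)/C (h(C) = (C + 5)/(C + 0) = (5 + C)/C)
(-5 + d(-4))*h(-4) = (-5 - 1/(-4))*((5 - 4)/(-4)) = (-5 - 1*(-¼))*(-¼*1) = (-5 + ¼)*(-¼) = -19/4*(-¼) = 19/16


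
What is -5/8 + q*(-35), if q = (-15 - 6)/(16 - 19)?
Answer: -1965/8 ≈ -245.63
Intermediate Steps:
q = 7 (q = -21/(-3) = -21*(-1/3) = 7)
-5/8 + q*(-35) = -5/8 + 7*(-35) = -5*1/8 - 245 = -5/8 - 245 = -1965/8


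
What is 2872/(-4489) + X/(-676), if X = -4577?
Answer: 18604681/3034564 ≈ 6.1309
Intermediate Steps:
2872/(-4489) + X/(-676) = 2872/(-4489) - 4577/(-676) = 2872*(-1/4489) - 4577*(-1/676) = -2872/4489 + 4577/676 = 18604681/3034564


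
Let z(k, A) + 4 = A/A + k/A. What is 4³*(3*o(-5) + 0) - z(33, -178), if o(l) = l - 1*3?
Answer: -272841/178 ≈ -1532.8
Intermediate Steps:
o(l) = -3 + l (o(l) = l - 3 = -3 + l)
z(k, A) = -3 + k/A (z(k, A) = -4 + (A/A + k/A) = -4 + (1 + k/A) = -3 + k/A)
4³*(3*o(-5) + 0) - z(33, -178) = 4³*(3*(-3 - 5) + 0) - (-3 + 33/(-178)) = 64*(3*(-8) + 0) - (-3 + 33*(-1/178)) = 64*(-24 + 0) - (-3 - 33/178) = 64*(-24) - 1*(-567/178) = -1536 + 567/178 = -272841/178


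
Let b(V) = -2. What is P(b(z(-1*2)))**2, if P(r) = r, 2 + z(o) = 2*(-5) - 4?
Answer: 4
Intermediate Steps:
z(o) = -16 (z(o) = -2 + (2*(-5) - 4) = -2 + (-10 - 4) = -2 - 14 = -16)
P(b(z(-1*2)))**2 = (-2)**2 = 4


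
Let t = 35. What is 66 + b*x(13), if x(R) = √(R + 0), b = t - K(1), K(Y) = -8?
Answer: 66 + 43*√13 ≈ 221.04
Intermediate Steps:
b = 43 (b = 35 - 1*(-8) = 35 + 8 = 43)
x(R) = √R
66 + b*x(13) = 66 + 43*√13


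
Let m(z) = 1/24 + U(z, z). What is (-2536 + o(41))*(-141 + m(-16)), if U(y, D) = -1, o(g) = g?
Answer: 8500465/24 ≈ 3.5419e+5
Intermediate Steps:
m(z) = -23/24 (m(z) = 1/24 - 1 = -23/24)
(-2536 + o(41))*(-141 + m(-16)) = (-2536 + 41)*(-141 - 23/24) = -2495*(-3407/24) = 8500465/24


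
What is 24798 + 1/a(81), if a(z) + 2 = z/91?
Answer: 2504507/101 ≈ 24797.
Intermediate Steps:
a(z) = -2 + z/91
24798 + 1/a(81) = 24798 + 1/(-2 + (1/91)*81) = 24798 + 1/(-2 + 81/91) = 24798 + 1/(-101/91) = 24798 - 91/101 = 2504507/101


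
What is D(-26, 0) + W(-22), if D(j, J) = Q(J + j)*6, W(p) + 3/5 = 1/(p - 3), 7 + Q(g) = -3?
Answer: -1516/25 ≈ -60.640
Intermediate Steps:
Q(g) = -10 (Q(g) = -7 - 3 = -10)
W(p) = -3/5 + 1/(-3 + p) (W(p) = -3/5 + 1/(p - 3) = -3/5 + 1/(-3 + p))
D(j, J) = -60 (D(j, J) = -10*6 = -60)
D(-26, 0) + W(-22) = -60 + (14 - 3*(-22))/(5*(-3 - 22)) = -60 + (1/5)*(14 + 66)/(-25) = -60 + (1/5)*(-1/25)*80 = -60 - 16/25 = -1516/25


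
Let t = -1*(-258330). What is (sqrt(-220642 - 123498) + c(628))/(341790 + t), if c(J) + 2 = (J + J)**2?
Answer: 788767/300060 + I*sqrt(86035)/300060 ≈ 2.6287 + 0.00097753*I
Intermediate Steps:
c(J) = -2 + 4*J**2 (c(J) = -2 + (J + J)**2 = -2 + (2*J)**2 = -2 + 4*J**2)
t = 258330
(sqrt(-220642 - 123498) + c(628))/(341790 + t) = (sqrt(-220642 - 123498) + (-2 + 4*628**2))/(341790 + 258330) = (sqrt(-344140) + (-2 + 4*394384))/600120 = (2*I*sqrt(86035) + (-2 + 1577536))*(1/600120) = (2*I*sqrt(86035) + 1577534)*(1/600120) = (1577534 + 2*I*sqrt(86035))*(1/600120) = 788767/300060 + I*sqrt(86035)/300060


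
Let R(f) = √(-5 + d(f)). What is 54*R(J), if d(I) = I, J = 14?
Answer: 162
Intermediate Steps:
R(f) = √(-5 + f)
54*R(J) = 54*√(-5 + 14) = 54*√9 = 54*3 = 162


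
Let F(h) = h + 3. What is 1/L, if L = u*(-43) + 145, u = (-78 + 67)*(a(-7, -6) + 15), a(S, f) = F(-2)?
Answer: 1/7713 ≈ 0.00012965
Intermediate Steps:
F(h) = 3 + h
a(S, f) = 1 (a(S, f) = 3 - 2 = 1)
u = -176 (u = (-78 + 67)*(1 + 15) = -11*16 = -176)
L = 7713 (L = -176*(-43) + 145 = 7568 + 145 = 7713)
1/L = 1/7713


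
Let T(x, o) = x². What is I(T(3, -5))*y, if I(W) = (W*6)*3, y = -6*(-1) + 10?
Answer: 2592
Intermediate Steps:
y = 16 (y = 6 + 10 = 16)
I(W) = 18*W (I(W) = (6*W)*3 = 18*W)
I(T(3, -5))*y = (18*3²)*16 = (18*9)*16 = 162*16 = 2592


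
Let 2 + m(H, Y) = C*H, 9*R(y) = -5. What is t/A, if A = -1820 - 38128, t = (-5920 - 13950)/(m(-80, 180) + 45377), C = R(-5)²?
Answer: 53649/4891466150 ≈ 1.0968e-5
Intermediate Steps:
R(y) = -5/9 (R(y) = (⅑)*(-5) = -5/9)
C = 25/81 (C = (-5/9)² = 25/81 ≈ 0.30864)
m(H, Y) = -2 + 25*H/81
t = -321894/734675 (t = (-5920 - 13950)/((-2 + (25/81)*(-80)) + 45377) = -19870/((-2 - 2000/81) + 45377) = -19870/(-2162/81 + 45377) = -19870/3673375/81 = -19870*81/3673375 = -321894/734675 ≈ -0.43814)
A = -39948
t/A = -321894/734675/(-39948) = -321894/734675*(-1/39948) = 53649/4891466150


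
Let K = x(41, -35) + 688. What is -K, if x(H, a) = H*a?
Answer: 747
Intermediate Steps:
K = -747 (K = 41*(-35) + 688 = -1435 + 688 = -747)
-K = -1*(-747) = 747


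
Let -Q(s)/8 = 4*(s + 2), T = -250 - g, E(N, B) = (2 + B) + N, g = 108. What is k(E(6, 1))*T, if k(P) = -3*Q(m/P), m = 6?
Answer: -91648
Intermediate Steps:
E(N, B) = 2 + B + N
T = -358 (T = -250 - 1*108 = -250 - 108 = -358)
Q(s) = -64 - 32*s (Q(s) = -32*(s + 2) = -32*(2 + s) = -8*(8 + 4*s) = -64 - 32*s)
k(P) = 192 + 576/P (k(P) = -3*(-64 - 192/P) = 192 + 576/P)
k(E(6, 1))*T = (192 + 576/(2 + 1 + 6))*(-358) = (192 + 576/9)*(-358) = (192 + 576*(1/9))*(-358) = (192 + 64)*(-358) = 256*(-358) = -91648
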